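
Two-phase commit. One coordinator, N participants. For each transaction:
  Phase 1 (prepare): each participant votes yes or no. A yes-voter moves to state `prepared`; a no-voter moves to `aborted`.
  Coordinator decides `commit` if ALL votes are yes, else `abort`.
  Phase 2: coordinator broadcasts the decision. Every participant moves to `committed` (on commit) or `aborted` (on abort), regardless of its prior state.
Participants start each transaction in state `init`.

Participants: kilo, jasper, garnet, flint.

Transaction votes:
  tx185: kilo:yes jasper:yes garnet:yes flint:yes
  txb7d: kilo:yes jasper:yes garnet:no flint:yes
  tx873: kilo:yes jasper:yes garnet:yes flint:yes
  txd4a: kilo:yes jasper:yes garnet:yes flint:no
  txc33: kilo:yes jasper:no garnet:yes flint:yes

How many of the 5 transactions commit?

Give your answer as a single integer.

Answer: 2

Derivation:
tx185: all yes -> commit (commits=1)
txb7d: no from garnet -> abort (commits=1)
tx873: all yes -> commit (commits=2)
txd4a: no from flint -> abort (commits=2)
txc33: no from jasper -> abort (commits=2)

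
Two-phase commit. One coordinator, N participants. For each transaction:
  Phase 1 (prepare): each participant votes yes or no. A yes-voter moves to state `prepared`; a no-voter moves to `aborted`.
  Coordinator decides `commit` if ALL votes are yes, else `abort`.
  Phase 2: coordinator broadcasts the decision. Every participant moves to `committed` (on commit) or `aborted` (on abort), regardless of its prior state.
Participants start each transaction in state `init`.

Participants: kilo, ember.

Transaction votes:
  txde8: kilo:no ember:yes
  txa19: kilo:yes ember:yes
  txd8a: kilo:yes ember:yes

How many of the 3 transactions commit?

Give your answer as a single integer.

Answer: 2

Derivation:
txde8: no from kilo -> abort (commits=0)
txa19: all yes -> commit (commits=1)
txd8a: all yes -> commit (commits=2)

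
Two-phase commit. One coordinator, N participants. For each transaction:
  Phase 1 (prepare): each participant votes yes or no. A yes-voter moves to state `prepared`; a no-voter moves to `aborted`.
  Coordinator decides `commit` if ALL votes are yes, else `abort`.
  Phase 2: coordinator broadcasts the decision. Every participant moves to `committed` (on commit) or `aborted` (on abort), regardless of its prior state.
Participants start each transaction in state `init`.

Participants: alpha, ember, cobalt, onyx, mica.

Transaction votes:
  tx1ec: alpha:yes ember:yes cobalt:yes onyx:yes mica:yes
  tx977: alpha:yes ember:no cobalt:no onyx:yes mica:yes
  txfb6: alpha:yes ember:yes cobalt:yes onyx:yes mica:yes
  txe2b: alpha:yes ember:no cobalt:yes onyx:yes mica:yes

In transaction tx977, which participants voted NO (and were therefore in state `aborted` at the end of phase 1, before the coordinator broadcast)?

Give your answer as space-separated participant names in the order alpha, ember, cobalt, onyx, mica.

Txn tx977 phase 1: alpha yes -> prepared; ember no -> aborted; cobalt no -> aborted; onyx yes -> prepared; mica yes -> prepared

Answer: ember cobalt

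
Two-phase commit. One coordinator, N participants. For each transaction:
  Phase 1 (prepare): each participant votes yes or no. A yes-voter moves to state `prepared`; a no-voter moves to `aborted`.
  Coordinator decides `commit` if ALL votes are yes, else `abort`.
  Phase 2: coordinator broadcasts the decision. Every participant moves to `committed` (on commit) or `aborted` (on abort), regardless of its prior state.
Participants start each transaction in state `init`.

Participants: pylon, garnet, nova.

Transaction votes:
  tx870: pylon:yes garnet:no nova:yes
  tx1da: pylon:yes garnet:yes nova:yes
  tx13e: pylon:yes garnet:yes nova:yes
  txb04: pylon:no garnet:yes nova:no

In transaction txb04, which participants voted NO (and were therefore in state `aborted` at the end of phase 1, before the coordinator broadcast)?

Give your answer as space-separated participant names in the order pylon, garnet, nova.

Answer: pylon nova

Derivation:
Txn txb04 phase 1: pylon no -> aborted; garnet yes -> prepared; nova no -> aborted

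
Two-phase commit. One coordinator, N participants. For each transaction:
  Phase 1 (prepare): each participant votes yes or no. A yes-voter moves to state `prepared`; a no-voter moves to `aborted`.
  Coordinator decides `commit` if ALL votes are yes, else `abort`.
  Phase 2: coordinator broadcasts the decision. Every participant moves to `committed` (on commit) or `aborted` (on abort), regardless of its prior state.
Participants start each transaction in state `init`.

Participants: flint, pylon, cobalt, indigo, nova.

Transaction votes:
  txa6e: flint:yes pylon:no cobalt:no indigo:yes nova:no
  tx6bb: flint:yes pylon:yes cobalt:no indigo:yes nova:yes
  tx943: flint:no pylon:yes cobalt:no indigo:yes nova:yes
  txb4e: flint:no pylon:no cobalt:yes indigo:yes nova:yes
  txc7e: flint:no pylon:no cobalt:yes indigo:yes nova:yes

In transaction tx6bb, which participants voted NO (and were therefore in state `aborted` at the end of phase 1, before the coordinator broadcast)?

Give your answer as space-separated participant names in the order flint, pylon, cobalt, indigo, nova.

Answer: cobalt

Derivation:
Txn tx6bb phase 1: flint yes -> prepared; pylon yes -> prepared; cobalt no -> aborted; indigo yes -> prepared; nova yes -> prepared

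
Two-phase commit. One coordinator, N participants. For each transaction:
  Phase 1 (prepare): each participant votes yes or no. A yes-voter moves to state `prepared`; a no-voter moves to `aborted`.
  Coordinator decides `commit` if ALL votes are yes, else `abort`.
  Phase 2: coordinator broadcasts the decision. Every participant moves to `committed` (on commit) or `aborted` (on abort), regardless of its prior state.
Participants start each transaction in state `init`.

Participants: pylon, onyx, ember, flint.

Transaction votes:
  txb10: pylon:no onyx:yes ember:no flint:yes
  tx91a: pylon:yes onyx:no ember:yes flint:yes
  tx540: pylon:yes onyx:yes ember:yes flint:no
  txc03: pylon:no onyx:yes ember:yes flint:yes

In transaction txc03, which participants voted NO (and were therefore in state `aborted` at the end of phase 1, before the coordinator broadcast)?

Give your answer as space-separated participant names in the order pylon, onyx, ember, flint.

Txn txc03 phase 1: pylon no -> aborted; onyx yes -> prepared; ember yes -> prepared; flint yes -> prepared

Answer: pylon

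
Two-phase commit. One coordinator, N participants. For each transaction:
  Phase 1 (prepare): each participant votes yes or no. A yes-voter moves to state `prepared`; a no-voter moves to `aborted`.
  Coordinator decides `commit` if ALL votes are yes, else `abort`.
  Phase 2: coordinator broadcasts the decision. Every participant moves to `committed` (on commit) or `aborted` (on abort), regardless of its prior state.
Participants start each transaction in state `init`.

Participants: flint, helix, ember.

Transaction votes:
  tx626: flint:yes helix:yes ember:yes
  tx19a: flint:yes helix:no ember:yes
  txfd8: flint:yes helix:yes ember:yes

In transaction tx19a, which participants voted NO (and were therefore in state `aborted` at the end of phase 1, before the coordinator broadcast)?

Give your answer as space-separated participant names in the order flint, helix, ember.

Txn tx19a phase 1: flint yes -> prepared; helix no -> aborted; ember yes -> prepared

Answer: helix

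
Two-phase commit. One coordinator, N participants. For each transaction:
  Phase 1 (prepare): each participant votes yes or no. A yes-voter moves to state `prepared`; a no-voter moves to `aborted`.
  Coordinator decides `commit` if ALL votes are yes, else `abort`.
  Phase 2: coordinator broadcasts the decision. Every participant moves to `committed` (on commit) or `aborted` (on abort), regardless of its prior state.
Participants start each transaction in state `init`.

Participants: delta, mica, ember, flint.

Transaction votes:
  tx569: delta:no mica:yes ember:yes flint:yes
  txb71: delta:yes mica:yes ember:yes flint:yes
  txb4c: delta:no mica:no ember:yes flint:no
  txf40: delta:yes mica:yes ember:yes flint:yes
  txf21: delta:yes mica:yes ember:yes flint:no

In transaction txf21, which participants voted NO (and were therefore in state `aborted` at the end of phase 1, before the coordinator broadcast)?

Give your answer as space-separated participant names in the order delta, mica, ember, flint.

Txn txf21 phase 1: delta yes -> prepared; mica yes -> prepared; ember yes -> prepared; flint no -> aborted

Answer: flint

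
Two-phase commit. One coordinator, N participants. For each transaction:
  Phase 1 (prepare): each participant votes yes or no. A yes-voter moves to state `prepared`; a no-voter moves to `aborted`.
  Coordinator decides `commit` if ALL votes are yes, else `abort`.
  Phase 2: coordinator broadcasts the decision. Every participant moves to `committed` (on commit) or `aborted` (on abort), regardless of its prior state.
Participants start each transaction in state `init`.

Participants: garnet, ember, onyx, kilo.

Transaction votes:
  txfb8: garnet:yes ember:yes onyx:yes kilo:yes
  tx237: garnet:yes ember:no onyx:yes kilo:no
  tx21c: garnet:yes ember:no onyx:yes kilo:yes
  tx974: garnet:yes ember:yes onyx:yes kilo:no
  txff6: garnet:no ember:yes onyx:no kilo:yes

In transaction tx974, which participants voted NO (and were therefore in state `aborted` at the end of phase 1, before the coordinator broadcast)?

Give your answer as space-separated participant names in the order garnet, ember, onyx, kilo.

Txn tx974 phase 1: garnet yes -> prepared; ember yes -> prepared; onyx yes -> prepared; kilo no -> aborted

Answer: kilo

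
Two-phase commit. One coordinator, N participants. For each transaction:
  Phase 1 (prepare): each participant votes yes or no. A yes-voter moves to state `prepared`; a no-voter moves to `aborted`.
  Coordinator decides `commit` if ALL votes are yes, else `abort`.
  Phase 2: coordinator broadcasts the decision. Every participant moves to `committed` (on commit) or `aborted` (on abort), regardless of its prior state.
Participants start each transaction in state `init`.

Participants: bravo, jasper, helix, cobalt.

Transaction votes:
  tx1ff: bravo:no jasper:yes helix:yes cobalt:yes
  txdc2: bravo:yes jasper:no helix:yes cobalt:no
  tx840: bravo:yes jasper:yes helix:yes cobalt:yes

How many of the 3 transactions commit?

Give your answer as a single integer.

Answer: 1

Derivation:
tx1ff: no from bravo -> abort (commits=0)
txdc2: no from jasper, cobalt -> abort (commits=0)
tx840: all yes -> commit (commits=1)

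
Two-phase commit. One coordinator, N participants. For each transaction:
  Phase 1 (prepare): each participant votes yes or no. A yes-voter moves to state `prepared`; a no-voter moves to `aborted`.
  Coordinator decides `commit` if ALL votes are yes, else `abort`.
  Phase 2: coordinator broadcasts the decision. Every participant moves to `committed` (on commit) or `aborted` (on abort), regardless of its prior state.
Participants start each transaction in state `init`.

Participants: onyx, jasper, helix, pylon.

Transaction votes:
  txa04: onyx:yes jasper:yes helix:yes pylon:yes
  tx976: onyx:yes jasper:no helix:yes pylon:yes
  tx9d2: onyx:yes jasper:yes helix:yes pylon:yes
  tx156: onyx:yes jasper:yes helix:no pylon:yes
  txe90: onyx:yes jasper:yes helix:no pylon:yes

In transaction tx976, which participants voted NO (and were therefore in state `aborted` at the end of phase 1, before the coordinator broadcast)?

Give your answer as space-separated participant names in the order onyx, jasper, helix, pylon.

Answer: jasper

Derivation:
Txn tx976 phase 1: onyx yes -> prepared; jasper no -> aborted; helix yes -> prepared; pylon yes -> prepared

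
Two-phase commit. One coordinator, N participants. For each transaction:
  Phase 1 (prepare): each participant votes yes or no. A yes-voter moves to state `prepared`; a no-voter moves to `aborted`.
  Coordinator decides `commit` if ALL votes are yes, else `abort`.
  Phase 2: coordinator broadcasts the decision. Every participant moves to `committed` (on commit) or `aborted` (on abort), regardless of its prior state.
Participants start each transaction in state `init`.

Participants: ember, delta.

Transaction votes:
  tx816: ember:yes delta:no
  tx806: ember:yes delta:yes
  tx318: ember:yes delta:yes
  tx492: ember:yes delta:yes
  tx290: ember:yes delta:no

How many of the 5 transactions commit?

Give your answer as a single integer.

Answer: 3

Derivation:
tx816: no from delta -> abort (commits=0)
tx806: all yes -> commit (commits=1)
tx318: all yes -> commit (commits=2)
tx492: all yes -> commit (commits=3)
tx290: no from delta -> abort (commits=3)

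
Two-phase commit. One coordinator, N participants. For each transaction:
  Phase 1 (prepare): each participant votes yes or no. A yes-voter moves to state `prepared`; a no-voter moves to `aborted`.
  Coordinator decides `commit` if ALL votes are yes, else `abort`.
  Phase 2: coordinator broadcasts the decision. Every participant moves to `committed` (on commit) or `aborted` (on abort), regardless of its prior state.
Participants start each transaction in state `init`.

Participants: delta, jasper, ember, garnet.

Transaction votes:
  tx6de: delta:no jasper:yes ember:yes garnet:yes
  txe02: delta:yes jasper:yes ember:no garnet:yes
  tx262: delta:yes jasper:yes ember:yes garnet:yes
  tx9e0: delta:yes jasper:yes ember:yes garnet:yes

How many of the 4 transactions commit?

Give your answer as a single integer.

Answer: 2

Derivation:
tx6de: no from delta -> abort (commits=0)
txe02: no from ember -> abort (commits=0)
tx262: all yes -> commit (commits=1)
tx9e0: all yes -> commit (commits=2)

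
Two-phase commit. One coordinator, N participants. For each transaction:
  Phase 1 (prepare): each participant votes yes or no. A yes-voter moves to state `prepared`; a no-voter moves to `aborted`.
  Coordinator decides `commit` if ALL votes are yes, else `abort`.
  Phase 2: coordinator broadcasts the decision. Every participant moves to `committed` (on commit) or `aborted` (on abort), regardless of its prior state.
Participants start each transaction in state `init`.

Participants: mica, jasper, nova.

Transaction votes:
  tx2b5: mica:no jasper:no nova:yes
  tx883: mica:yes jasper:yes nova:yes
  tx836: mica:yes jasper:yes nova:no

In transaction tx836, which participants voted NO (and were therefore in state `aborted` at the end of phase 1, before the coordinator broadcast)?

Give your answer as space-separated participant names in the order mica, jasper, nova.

Txn tx836 phase 1: mica yes -> prepared; jasper yes -> prepared; nova no -> aborted

Answer: nova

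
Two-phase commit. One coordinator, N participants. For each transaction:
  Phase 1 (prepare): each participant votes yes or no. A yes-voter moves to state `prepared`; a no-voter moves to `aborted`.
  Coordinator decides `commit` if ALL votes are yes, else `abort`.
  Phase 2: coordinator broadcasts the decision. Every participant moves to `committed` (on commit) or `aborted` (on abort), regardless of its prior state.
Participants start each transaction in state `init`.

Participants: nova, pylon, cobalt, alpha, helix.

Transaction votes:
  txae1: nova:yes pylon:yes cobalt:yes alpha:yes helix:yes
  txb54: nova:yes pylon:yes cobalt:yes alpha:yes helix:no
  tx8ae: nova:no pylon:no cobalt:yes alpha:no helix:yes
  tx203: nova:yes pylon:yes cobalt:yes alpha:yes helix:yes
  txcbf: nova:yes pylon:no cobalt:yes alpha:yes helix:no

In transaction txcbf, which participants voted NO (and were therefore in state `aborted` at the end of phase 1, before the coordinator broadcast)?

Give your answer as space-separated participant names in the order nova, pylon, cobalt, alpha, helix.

Txn txcbf phase 1: nova yes -> prepared; pylon no -> aborted; cobalt yes -> prepared; alpha yes -> prepared; helix no -> aborted

Answer: pylon helix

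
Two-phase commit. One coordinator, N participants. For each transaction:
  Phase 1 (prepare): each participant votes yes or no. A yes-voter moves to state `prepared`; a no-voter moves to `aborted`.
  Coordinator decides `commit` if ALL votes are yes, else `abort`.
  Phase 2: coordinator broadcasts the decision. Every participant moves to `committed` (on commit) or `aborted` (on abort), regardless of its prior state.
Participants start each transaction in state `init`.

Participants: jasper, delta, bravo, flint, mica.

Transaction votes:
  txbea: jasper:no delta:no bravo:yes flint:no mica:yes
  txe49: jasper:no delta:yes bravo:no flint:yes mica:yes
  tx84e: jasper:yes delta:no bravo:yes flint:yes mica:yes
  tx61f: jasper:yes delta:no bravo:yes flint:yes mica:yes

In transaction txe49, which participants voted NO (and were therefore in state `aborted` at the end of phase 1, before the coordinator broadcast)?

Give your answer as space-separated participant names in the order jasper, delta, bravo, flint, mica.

Txn txe49 phase 1: jasper no -> aborted; delta yes -> prepared; bravo no -> aborted; flint yes -> prepared; mica yes -> prepared

Answer: jasper bravo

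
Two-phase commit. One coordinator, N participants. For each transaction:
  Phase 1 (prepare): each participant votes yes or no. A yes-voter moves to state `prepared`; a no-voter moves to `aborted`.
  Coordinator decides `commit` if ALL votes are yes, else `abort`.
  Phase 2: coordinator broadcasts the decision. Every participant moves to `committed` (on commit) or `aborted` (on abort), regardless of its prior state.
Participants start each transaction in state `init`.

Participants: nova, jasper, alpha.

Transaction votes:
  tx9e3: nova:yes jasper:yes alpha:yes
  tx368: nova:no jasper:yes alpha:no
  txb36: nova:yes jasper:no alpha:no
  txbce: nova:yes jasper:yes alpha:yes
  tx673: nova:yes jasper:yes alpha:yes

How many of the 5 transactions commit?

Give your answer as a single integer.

tx9e3: all yes -> commit (commits=1)
tx368: no from nova, alpha -> abort (commits=1)
txb36: no from jasper, alpha -> abort (commits=1)
txbce: all yes -> commit (commits=2)
tx673: all yes -> commit (commits=3)

Answer: 3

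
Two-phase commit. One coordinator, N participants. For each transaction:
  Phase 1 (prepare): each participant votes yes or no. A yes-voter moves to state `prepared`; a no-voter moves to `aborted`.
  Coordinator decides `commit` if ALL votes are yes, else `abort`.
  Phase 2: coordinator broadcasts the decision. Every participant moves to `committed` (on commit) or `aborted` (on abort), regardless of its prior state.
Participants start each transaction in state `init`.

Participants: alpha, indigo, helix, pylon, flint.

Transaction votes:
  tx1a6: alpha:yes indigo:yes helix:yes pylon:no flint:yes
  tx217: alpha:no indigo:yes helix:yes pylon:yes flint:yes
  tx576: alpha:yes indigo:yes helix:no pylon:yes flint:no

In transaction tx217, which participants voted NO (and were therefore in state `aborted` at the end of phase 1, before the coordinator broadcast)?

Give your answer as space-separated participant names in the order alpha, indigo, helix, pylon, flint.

Txn tx217 phase 1: alpha no -> aborted; indigo yes -> prepared; helix yes -> prepared; pylon yes -> prepared; flint yes -> prepared

Answer: alpha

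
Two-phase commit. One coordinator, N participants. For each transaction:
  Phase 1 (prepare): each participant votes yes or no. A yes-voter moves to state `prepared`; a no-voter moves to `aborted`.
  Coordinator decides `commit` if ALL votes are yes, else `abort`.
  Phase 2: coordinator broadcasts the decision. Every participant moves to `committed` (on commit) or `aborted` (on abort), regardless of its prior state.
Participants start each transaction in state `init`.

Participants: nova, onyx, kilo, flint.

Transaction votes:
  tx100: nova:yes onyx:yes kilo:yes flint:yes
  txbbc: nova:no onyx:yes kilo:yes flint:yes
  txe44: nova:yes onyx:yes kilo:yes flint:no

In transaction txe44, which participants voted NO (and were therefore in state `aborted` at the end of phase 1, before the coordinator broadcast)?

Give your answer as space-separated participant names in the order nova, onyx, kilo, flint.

Answer: flint

Derivation:
Txn txe44 phase 1: nova yes -> prepared; onyx yes -> prepared; kilo yes -> prepared; flint no -> aborted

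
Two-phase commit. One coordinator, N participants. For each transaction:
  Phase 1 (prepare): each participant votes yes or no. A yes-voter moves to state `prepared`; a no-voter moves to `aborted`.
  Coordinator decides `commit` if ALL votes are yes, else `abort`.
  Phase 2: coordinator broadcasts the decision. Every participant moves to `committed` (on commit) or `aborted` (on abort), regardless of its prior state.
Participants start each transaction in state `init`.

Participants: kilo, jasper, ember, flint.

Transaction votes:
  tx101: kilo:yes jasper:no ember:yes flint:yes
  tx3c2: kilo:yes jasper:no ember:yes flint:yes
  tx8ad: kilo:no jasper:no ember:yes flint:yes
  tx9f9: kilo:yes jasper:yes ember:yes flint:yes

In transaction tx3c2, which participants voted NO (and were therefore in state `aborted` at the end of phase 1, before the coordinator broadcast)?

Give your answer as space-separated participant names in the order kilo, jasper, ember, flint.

Answer: jasper

Derivation:
Txn tx3c2 phase 1: kilo yes -> prepared; jasper no -> aborted; ember yes -> prepared; flint yes -> prepared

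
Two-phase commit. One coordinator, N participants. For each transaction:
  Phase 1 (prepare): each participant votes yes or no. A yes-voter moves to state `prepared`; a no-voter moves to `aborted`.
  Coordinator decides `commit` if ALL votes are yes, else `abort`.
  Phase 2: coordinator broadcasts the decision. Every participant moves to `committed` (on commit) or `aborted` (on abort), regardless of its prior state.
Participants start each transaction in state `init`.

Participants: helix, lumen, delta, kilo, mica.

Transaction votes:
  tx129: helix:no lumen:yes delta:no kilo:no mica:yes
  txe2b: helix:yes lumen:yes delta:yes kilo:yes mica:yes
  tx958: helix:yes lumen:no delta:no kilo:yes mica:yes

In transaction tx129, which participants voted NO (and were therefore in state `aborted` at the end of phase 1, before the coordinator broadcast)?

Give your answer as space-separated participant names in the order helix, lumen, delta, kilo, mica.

Txn tx129 phase 1: helix no -> aborted; lumen yes -> prepared; delta no -> aborted; kilo no -> aborted; mica yes -> prepared

Answer: helix delta kilo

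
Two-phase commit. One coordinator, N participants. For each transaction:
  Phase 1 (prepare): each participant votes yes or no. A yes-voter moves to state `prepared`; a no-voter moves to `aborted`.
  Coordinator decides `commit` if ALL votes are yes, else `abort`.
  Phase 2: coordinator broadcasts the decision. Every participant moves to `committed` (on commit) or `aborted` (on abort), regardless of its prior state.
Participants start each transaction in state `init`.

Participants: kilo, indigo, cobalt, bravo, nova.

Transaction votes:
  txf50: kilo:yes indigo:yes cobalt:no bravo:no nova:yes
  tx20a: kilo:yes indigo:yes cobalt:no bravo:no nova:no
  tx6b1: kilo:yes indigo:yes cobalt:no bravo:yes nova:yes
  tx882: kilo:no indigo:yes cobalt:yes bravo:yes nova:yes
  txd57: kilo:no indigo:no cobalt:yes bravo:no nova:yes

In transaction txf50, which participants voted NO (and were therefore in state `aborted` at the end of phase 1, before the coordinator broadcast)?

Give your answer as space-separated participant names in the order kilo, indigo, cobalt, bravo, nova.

Txn txf50 phase 1: kilo yes -> prepared; indigo yes -> prepared; cobalt no -> aborted; bravo no -> aborted; nova yes -> prepared

Answer: cobalt bravo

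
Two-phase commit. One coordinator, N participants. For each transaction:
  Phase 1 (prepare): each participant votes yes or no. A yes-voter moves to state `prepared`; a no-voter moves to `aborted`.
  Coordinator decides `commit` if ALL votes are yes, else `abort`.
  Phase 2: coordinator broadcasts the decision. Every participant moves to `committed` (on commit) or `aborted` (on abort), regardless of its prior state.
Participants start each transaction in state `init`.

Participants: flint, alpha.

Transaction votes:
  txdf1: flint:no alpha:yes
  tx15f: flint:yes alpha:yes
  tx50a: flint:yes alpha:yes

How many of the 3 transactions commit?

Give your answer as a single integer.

Answer: 2

Derivation:
txdf1: no from flint -> abort (commits=0)
tx15f: all yes -> commit (commits=1)
tx50a: all yes -> commit (commits=2)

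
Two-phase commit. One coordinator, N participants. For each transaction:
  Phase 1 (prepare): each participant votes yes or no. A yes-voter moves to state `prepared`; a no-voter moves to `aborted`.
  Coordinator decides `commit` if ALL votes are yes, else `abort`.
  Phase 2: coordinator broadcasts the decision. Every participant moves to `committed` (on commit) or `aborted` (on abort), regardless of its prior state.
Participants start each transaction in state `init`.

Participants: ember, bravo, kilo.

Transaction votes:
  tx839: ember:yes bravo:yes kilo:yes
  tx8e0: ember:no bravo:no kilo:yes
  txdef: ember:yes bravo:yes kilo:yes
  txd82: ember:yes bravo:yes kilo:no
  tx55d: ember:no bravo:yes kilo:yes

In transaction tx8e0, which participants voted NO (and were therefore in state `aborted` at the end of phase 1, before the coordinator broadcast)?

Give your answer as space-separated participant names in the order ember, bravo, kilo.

Txn tx8e0 phase 1: ember no -> aborted; bravo no -> aborted; kilo yes -> prepared

Answer: ember bravo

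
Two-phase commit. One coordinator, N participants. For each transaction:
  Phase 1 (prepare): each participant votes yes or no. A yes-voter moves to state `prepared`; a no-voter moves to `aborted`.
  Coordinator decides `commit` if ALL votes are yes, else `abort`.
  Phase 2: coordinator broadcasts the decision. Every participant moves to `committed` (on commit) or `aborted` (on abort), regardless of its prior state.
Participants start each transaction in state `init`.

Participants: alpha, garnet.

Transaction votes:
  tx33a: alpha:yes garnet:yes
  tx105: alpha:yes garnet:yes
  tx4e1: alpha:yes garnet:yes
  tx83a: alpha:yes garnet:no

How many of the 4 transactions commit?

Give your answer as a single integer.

Answer: 3

Derivation:
tx33a: all yes -> commit (commits=1)
tx105: all yes -> commit (commits=2)
tx4e1: all yes -> commit (commits=3)
tx83a: no from garnet -> abort (commits=3)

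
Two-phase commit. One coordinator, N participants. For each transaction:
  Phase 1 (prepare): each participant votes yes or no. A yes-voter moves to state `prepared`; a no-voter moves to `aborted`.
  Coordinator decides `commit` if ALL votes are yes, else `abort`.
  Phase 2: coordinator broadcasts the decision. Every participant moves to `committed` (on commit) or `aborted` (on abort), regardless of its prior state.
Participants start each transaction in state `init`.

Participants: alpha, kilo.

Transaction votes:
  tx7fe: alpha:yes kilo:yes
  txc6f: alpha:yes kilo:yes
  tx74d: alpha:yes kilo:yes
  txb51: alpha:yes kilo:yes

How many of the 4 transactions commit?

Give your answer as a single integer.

Answer: 4

Derivation:
tx7fe: all yes -> commit (commits=1)
txc6f: all yes -> commit (commits=2)
tx74d: all yes -> commit (commits=3)
txb51: all yes -> commit (commits=4)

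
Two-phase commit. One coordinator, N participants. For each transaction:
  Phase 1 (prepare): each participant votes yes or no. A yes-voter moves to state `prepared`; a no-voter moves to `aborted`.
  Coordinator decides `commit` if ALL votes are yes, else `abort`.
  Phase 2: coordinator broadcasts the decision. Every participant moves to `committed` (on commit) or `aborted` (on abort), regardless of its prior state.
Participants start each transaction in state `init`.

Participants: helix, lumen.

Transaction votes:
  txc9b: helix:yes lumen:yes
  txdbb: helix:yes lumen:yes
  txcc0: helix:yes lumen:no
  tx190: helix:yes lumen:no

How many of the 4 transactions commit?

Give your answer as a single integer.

Answer: 2

Derivation:
txc9b: all yes -> commit (commits=1)
txdbb: all yes -> commit (commits=2)
txcc0: no from lumen -> abort (commits=2)
tx190: no from lumen -> abort (commits=2)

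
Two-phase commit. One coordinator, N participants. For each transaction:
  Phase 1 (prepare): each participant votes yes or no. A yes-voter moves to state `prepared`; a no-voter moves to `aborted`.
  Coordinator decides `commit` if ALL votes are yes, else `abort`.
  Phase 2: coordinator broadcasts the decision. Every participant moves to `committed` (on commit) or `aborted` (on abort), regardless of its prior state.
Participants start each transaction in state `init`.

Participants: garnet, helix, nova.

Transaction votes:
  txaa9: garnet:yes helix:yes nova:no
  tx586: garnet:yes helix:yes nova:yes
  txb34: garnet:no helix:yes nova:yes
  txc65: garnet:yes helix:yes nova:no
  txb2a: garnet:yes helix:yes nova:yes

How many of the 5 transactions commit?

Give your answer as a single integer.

txaa9: no from nova -> abort (commits=0)
tx586: all yes -> commit (commits=1)
txb34: no from garnet -> abort (commits=1)
txc65: no from nova -> abort (commits=1)
txb2a: all yes -> commit (commits=2)

Answer: 2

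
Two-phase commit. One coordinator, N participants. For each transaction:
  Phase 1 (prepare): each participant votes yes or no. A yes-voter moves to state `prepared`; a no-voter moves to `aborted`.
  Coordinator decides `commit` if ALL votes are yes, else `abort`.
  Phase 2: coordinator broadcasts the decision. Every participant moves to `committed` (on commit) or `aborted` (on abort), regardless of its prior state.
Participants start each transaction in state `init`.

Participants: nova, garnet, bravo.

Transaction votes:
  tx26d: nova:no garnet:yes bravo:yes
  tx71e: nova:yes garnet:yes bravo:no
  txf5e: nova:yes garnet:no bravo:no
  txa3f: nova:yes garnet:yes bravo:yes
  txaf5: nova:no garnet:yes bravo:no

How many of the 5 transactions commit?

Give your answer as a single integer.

tx26d: no from nova -> abort (commits=0)
tx71e: no from bravo -> abort (commits=0)
txf5e: no from garnet, bravo -> abort (commits=0)
txa3f: all yes -> commit (commits=1)
txaf5: no from nova, bravo -> abort (commits=1)

Answer: 1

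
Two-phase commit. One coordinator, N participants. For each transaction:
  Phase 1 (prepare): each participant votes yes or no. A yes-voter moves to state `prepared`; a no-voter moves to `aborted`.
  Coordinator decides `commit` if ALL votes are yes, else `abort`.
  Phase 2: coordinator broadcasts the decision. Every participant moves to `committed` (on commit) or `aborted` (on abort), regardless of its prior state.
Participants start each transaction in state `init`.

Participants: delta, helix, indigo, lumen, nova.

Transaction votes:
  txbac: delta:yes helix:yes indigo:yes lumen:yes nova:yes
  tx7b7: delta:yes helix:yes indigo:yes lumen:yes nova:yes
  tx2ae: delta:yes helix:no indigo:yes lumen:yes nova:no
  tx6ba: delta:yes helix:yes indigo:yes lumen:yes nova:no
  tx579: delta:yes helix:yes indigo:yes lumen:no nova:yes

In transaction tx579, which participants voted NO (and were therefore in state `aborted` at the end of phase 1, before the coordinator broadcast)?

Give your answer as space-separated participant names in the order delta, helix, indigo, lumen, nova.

Answer: lumen

Derivation:
Txn tx579 phase 1: delta yes -> prepared; helix yes -> prepared; indigo yes -> prepared; lumen no -> aborted; nova yes -> prepared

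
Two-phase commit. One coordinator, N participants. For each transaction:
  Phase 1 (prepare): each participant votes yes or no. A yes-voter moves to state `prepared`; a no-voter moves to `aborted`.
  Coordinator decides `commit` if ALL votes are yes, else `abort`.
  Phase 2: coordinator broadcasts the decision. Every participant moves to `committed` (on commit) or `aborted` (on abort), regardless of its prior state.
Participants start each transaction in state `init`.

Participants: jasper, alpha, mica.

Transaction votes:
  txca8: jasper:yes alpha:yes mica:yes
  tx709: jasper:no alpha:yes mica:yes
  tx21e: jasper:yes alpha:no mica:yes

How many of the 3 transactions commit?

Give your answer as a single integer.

Answer: 1

Derivation:
txca8: all yes -> commit (commits=1)
tx709: no from jasper -> abort (commits=1)
tx21e: no from alpha -> abort (commits=1)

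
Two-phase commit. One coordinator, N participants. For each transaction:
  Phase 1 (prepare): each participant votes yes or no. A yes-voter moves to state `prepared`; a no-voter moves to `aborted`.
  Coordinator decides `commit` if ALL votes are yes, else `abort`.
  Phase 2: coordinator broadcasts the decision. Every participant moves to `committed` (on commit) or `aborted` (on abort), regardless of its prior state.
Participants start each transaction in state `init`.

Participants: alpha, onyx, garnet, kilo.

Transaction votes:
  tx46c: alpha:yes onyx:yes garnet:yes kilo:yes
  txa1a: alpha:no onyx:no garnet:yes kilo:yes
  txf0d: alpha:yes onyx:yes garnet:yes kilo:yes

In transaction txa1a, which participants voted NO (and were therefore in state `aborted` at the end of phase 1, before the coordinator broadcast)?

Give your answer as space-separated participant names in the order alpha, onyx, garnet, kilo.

Txn txa1a phase 1: alpha no -> aborted; onyx no -> aborted; garnet yes -> prepared; kilo yes -> prepared

Answer: alpha onyx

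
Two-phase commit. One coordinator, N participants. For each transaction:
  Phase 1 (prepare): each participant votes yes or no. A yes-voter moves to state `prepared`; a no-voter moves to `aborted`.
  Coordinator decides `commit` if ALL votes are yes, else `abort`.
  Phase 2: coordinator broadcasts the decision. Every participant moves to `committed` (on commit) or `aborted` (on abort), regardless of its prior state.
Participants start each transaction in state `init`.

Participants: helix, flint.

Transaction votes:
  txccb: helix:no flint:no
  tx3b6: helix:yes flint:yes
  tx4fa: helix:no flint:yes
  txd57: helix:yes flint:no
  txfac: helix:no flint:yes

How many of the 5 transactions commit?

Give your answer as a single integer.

txccb: no from helix, flint -> abort (commits=0)
tx3b6: all yes -> commit (commits=1)
tx4fa: no from helix -> abort (commits=1)
txd57: no from flint -> abort (commits=1)
txfac: no from helix -> abort (commits=1)

Answer: 1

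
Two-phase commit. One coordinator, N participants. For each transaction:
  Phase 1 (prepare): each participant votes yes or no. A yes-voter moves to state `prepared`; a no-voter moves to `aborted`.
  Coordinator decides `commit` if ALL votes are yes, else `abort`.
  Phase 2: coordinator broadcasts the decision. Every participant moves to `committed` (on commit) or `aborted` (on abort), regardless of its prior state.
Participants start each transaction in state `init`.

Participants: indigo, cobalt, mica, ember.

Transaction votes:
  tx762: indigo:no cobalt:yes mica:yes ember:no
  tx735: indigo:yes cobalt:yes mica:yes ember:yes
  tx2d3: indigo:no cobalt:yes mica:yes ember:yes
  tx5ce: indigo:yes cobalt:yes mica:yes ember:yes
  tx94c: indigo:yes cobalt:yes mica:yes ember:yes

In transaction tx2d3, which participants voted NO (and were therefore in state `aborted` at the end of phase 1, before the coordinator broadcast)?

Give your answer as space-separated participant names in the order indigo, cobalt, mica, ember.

Answer: indigo

Derivation:
Txn tx2d3 phase 1: indigo no -> aborted; cobalt yes -> prepared; mica yes -> prepared; ember yes -> prepared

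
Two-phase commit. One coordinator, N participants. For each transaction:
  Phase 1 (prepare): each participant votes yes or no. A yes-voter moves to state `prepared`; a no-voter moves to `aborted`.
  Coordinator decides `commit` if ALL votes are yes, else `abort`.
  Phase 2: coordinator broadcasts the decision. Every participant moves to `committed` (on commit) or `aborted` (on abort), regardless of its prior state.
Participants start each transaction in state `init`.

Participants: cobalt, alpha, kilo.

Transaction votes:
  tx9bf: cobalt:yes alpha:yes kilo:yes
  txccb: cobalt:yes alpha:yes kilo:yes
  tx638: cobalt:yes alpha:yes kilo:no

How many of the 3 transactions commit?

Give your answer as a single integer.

tx9bf: all yes -> commit (commits=1)
txccb: all yes -> commit (commits=2)
tx638: no from kilo -> abort (commits=2)

Answer: 2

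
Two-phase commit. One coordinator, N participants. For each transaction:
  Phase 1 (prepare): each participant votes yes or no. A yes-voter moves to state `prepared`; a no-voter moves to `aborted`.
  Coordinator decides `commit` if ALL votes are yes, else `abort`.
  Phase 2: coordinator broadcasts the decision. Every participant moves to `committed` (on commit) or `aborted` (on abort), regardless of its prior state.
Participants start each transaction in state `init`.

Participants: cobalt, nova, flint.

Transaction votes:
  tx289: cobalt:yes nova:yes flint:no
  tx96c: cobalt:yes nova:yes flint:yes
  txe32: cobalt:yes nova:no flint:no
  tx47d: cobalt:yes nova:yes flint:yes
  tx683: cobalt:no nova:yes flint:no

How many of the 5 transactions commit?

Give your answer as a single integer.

tx289: no from flint -> abort (commits=0)
tx96c: all yes -> commit (commits=1)
txe32: no from nova, flint -> abort (commits=1)
tx47d: all yes -> commit (commits=2)
tx683: no from cobalt, flint -> abort (commits=2)

Answer: 2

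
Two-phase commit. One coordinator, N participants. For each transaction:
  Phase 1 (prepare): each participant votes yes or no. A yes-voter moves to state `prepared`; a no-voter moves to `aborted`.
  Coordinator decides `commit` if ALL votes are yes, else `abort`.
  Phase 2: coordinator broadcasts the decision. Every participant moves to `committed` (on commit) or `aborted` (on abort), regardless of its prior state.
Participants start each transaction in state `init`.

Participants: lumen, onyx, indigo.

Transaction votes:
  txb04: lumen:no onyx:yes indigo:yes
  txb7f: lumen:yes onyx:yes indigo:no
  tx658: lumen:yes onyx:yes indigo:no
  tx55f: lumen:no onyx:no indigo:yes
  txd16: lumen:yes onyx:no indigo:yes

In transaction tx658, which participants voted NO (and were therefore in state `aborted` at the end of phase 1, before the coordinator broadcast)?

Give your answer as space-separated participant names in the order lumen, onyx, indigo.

Answer: indigo

Derivation:
Txn tx658 phase 1: lumen yes -> prepared; onyx yes -> prepared; indigo no -> aborted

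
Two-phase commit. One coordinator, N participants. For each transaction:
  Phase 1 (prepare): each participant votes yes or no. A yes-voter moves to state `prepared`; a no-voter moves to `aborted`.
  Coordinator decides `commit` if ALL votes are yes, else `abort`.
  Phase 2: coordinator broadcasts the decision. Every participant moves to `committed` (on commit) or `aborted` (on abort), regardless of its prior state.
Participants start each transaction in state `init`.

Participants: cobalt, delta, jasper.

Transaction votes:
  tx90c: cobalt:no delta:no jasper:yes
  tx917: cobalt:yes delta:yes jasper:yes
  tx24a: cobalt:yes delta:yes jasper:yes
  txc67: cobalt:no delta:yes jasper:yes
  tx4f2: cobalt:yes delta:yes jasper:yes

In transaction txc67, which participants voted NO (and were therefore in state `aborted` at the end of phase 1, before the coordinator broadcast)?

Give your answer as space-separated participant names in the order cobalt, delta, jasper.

Answer: cobalt

Derivation:
Txn txc67 phase 1: cobalt no -> aborted; delta yes -> prepared; jasper yes -> prepared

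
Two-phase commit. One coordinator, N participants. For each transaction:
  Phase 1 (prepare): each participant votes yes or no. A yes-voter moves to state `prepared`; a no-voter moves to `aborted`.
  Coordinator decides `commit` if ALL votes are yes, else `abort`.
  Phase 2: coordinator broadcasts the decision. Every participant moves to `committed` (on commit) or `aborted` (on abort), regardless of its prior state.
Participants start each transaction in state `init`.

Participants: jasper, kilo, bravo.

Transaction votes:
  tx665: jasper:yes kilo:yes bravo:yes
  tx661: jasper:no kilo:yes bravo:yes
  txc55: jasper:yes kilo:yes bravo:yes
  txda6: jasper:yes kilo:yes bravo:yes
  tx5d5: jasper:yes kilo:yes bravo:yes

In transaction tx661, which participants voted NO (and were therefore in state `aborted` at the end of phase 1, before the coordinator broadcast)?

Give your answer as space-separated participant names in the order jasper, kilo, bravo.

Answer: jasper

Derivation:
Txn tx661 phase 1: jasper no -> aborted; kilo yes -> prepared; bravo yes -> prepared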